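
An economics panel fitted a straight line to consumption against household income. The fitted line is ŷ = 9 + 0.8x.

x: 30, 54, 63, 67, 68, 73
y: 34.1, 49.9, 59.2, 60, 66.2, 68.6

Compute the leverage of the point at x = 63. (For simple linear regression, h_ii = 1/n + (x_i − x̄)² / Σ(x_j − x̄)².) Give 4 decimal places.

x̄ = (30 + 54 + 63 + 67 + 68 + 73)/6 = 59.1667
Σ(x − x̄)² = 850.694 + 26.6944 + 14.6944 + 61.3611 + 78.0278 + 191.361 = 1222.83
h = 1/6 + (3.83333)²/1222.83 = 0.166667 + 0.0120167 = 0.1787

h = 0.1787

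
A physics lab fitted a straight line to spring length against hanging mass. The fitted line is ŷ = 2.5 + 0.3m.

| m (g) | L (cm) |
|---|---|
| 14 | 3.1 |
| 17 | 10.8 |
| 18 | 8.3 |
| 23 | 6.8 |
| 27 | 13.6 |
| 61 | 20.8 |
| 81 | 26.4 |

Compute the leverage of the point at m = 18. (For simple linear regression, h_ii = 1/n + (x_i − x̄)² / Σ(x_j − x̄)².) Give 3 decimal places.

h = 0.209

m̄ = (14 + 17 + 18 + 23 + 27 + 61 + 81)/7 = 34.4286
Σ(m − m̄)² = 417.327 + 303.755 + 269.898 + 130.612 + 55.1837 + 706.041 + 2168.9 = 4051.71
h = 1/7 + (-16.4286)²/4051.71 = 0.142857 + 0.0666133 = 0.209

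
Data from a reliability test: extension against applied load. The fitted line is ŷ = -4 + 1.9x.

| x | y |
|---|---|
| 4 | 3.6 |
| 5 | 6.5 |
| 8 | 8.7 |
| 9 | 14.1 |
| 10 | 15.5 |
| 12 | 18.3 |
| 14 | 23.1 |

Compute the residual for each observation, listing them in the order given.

0, 1, -2.5, 1, 0.5, -0.5, 0.5

x=4: ŷ = -4 + 1.9·4 = 3.6; e = 3.6 − 3.6 = 0
x=5: ŷ = -4 + 1.9·5 = 5.5; e = 6.5 − 5.5 = 1
x=8: ŷ = -4 + 1.9·8 = 11.2; e = 8.7 − 11.2 = -2.5
x=9: ŷ = -4 + 1.9·9 = 13.1; e = 14.1 − 13.1 = 1
x=10: ŷ = -4 + 1.9·10 = 15; e = 15.5 − 15 = 0.5
x=12: ŷ = -4 + 1.9·12 = 18.8; e = 18.3 − 18.8 = -0.5
x=14: ŷ = -4 + 1.9·14 = 22.6; e = 23.1 − 22.6 = 0.5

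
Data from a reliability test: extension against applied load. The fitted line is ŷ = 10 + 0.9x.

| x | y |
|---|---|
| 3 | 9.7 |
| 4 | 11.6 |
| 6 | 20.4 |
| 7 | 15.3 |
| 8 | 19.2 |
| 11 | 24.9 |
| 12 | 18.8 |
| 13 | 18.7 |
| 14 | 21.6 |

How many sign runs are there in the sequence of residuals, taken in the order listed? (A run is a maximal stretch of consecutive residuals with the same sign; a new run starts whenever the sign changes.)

x=3: ŷ = 10 + 0.9·3 = 12.7; e = 9.7 − 12.7 = -3
x=4: ŷ = 10 + 0.9·4 = 13.6; e = 11.6 − 13.6 = -2
x=6: ŷ = 10 + 0.9·6 = 15.4; e = 20.4 − 15.4 = 5
x=7: ŷ = 10 + 0.9·7 = 16.3; e = 15.3 − 16.3 = -1
x=8: ŷ = 10 + 0.9·8 = 17.2; e = 19.2 − 17.2 = 2
x=11: ŷ = 10 + 0.9·11 = 19.9; e = 24.9 − 19.9 = 5
x=12: ŷ = 10 + 0.9·12 = 20.8; e = 18.8 − 20.8 = -2
x=13: ŷ = 10 + 0.9·13 = 21.7; e = 18.7 − 21.7 = -3
x=14: ŷ = 10 + 0.9·14 = 22.6; e = 21.6 − 22.6 = -1
Signs: − − + − + + − − −
Runs: −×2, +×1, −×1, +×2, −×3 → 5

5 runs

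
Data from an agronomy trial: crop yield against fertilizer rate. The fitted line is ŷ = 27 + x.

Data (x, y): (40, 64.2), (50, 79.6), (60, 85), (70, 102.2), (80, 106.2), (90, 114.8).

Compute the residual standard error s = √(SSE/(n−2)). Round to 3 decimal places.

x=40: ŷ = 27 + 40 = 67; e = 64.2 − 67 = -2.8
x=50: ŷ = 27 + 50 = 77; e = 79.6 − 77 = 2.6
x=60: ŷ = 27 + 60 = 87; e = 85 − 87 = -2
x=70: ŷ = 27 + 70 = 97; e = 102.2 − 97 = 5.2
x=80: ŷ = 27 + 80 = 107; e = 106.2 − 107 = -0.8
x=90: ŷ = 27 + 90 = 117; e = 114.8 − 117 = -2.2
SSE = 7.84 + 6.76 + 4 + 27.04 + 0.64 + 4.84 = 51.12
s = √(51.12/4) = √12.78 ≈ 3.575

s = 3.575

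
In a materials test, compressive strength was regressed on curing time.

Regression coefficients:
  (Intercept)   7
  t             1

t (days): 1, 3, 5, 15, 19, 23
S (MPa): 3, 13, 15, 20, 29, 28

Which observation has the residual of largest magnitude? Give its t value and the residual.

t=1: ŷ = 7 + 1 = 8; e = 3 − 8 = -5
t=3: ŷ = 7 + 3 = 10; e = 13 − 10 = 3
t=5: ŷ = 7 + 5 = 12; e = 15 − 12 = 3
t=15: ŷ = 7 + 15 = 22; e = 20 − 22 = -2
t=19: ŷ = 7 + 19 = 26; e = 29 − 26 = 3
t=23: ŷ = 7 + 23 = 30; e = 28 − 30 = -2
Largest |e| is 5 at t = 1, residual -5.

t = 1, e = -5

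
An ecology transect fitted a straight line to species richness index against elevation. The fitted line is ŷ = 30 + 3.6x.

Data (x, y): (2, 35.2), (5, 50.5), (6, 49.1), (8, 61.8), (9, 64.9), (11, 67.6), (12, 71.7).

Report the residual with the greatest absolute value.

x=2: ŷ = 30 + 3.6·2 = 37.2; e = 35.2 − 37.2 = -2
x=5: ŷ = 30 + 3.6·5 = 48; e = 50.5 − 48 = 2.5
x=6: ŷ = 30 + 3.6·6 = 51.6; e = 49.1 − 51.6 = -2.5
x=8: ŷ = 30 + 3.6·8 = 58.8; e = 61.8 − 58.8 = 3
x=9: ŷ = 30 + 3.6·9 = 62.4; e = 64.9 − 62.4 = 2.5
x=11: ŷ = 30 + 3.6·11 = 69.6; e = 67.6 − 69.6 = -2
x=12: ŷ = 30 + 3.6·12 = 73.2; e = 71.7 − 73.2 = -1.5
Largest |e| is 3 at x = 8, residual 3.

e = 3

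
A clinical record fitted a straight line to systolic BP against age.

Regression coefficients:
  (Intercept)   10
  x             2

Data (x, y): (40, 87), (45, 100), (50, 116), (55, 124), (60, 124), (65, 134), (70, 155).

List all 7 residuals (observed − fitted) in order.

-3, 0, 6, 4, -6, -6, 5

x=40: ŷ = 10 + 2·40 = 90; r = 87 − 90 = -3
x=45: ŷ = 10 + 2·45 = 100; r = 100 − 100 = 0
x=50: ŷ = 10 + 2·50 = 110; r = 116 − 110 = 6
x=55: ŷ = 10 + 2·55 = 120; r = 124 − 120 = 4
x=60: ŷ = 10 + 2·60 = 130; r = 124 − 130 = -6
x=65: ŷ = 10 + 2·65 = 140; r = 134 − 140 = -6
x=70: ŷ = 10 + 2·70 = 150; r = 155 − 150 = 5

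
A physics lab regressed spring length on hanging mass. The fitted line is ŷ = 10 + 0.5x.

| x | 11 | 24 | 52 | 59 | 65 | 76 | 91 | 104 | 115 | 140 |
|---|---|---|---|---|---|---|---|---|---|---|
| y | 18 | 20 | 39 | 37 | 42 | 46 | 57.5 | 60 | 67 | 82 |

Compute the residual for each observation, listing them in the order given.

x=11: ŷ = 10 + 0.5·11 = 15.5; e = 18 − 15.5 = 2.5
x=24: ŷ = 10 + 0.5·24 = 22; e = 20 − 22 = -2
x=52: ŷ = 10 + 0.5·52 = 36; e = 39 − 36 = 3
x=59: ŷ = 10 + 0.5·59 = 39.5; e = 37 − 39.5 = -2.5
x=65: ŷ = 10 + 0.5·65 = 42.5; e = 42 − 42.5 = -0.5
x=76: ŷ = 10 + 0.5·76 = 48; e = 46 − 48 = -2
x=91: ŷ = 10 + 0.5·91 = 55.5; e = 57.5 − 55.5 = 2
x=104: ŷ = 10 + 0.5·104 = 62; e = 60 − 62 = -2
x=115: ŷ = 10 + 0.5·115 = 67.5; e = 67 − 67.5 = -0.5
x=140: ŷ = 10 + 0.5·140 = 80; e = 82 − 80 = 2

2.5, -2, 3, -2.5, -0.5, -2, 2, -2, -0.5, 2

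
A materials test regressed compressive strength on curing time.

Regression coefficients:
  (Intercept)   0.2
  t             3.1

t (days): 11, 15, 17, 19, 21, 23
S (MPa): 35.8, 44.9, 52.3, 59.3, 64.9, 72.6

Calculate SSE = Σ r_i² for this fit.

SSE = 7.26

t=11: Ŝ = 0.2 + 3.1·11 = 34.3; r = 35.8 − 34.3 = 1.5
t=15: Ŝ = 0.2 + 3.1·15 = 46.7; r = 44.9 − 46.7 = -1.8
t=17: Ŝ = 0.2 + 3.1·17 = 52.9; r = 52.3 − 52.9 = -0.6
t=19: Ŝ = 0.2 + 3.1·19 = 59.1; r = 59.3 − 59.1 = 0.2
t=21: Ŝ = 0.2 + 3.1·21 = 65.3; r = 64.9 − 65.3 = -0.4
t=23: Ŝ = 0.2 + 3.1·23 = 71.5; r = 72.6 − 71.5 = 1.1
SSE = 2.25 + 3.24 + 0.36 + 0.04 + 0.16 + 1.21 = 7.26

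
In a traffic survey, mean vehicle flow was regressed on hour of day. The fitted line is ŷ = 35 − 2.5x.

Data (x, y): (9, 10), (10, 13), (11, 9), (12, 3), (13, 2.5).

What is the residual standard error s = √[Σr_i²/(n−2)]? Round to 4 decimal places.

x=9: ŷ = 35 − 2.5·9 = 12.5; r = 10 − 12.5 = -2.5
x=10: ŷ = 35 − 2.5·10 = 10; r = 13 − 10 = 3
x=11: ŷ = 35 − 2.5·11 = 7.5; r = 9 − 7.5 = 1.5
x=12: ŷ = 35 − 2.5·12 = 5; r = 3 − 5 = -2
x=13: ŷ = 35 − 2.5·13 = 2.5; r = 2.5 − 2.5 = 0
SSE = 6.25 + 9 + 2.25 + 4 + 0 = 21.5
s = √(21.5/3) = √7.16667 ≈ 2.6771

s = 2.6771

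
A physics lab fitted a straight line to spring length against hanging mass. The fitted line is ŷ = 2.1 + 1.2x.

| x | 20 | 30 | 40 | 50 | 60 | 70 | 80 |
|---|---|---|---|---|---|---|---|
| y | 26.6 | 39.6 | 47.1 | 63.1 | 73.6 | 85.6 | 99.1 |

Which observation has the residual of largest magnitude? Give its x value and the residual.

x=20: ŷ = 2.1 + 1.2·20 = 26.1; r = 26.6 − 26.1 = 0.5
x=30: ŷ = 2.1 + 1.2·30 = 38.1; r = 39.6 − 38.1 = 1.5
x=40: ŷ = 2.1 + 1.2·40 = 50.1; r = 47.1 − 50.1 = -3
x=50: ŷ = 2.1 + 1.2·50 = 62.1; r = 63.1 − 62.1 = 1
x=60: ŷ = 2.1 + 1.2·60 = 74.1; r = 73.6 − 74.1 = -0.5
x=70: ŷ = 2.1 + 1.2·70 = 86.1; r = 85.6 − 86.1 = -0.5
x=80: ŷ = 2.1 + 1.2·80 = 98.1; r = 99.1 − 98.1 = 1
Largest |r| is 3 at x = 40, residual -3.

x = 40, r = -3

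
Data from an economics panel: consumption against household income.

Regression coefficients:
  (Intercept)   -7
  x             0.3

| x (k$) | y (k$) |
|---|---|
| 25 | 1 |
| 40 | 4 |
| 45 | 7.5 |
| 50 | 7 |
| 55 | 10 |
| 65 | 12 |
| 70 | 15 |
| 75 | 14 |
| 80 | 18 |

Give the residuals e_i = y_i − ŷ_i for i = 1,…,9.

0.5, -1, 1, -1, 0.5, -0.5, 1, -1.5, 1

x=25: ŷ = -7 + 0.3·25 = 0.5; e = 1 − 0.5 = 0.5
x=40: ŷ = -7 + 0.3·40 = 5; e = 4 − 5 = -1
x=45: ŷ = -7 + 0.3·45 = 6.5; e = 7.5 − 6.5 = 1
x=50: ŷ = -7 + 0.3·50 = 8; e = 7 − 8 = -1
x=55: ŷ = -7 + 0.3·55 = 9.5; e = 10 − 9.5 = 0.5
x=65: ŷ = -7 + 0.3·65 = 12.5; e = 12 − 12.5 = -0.5
x=70: ŷ = -7 + 0.3·70 = 14; e = 15 − 14 = 1
x=75: ŷ = -7 + 0.3·75 = 15.5; e = 14 − 15.5 = -1.5
x=80: ŷ = -7 + 0.3·80 = 17; e = 18 − 17 = 1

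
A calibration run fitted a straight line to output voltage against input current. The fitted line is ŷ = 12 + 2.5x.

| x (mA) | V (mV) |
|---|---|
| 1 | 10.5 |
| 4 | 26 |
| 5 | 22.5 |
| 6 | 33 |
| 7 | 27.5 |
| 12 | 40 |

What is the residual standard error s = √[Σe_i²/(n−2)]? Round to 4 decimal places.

s = 4.4721

x=1: ŷ = 12 + 2.5·1 = 14.5; e = 10.5 − 14.5 = -4
x=4: ŷ = 12 + 2.5·4 = 22; e = 26 − 22 = 4
x=5: ŷ = 12 + 2.5·5 = 24.5; e = 22.5 − 24.5 = -2
x=6: ŷ = 12 + 2.5·6 = 27; e = 33 − 27 = 6
x=7: ŷ = 12 + 2.5·7 = 29.5; e = 27.5 − 29.5 = -2
x=12: ŷ = 12 + 2.5·12 = 42; e = 40 − 42 = -2
SSE = 16 + 16 + 4 + 36 + 4 + 4 = 80
s = √(80/4) = √20 ≈ 4.4721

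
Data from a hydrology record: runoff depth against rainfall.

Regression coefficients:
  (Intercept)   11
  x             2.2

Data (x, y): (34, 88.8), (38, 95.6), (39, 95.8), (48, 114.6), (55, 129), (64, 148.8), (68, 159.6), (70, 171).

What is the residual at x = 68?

ŷ = 11 + 2.2·68 = 160.6
e = 159.6 − 160.6 = -1

e = -1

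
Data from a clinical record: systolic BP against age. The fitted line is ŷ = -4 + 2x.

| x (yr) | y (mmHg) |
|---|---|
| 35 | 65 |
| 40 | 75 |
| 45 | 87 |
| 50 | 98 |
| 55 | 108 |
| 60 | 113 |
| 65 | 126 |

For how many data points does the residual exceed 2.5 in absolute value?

1

x=35: ŷ = -4 + 2·35 = 66; r = 65 − 66 = -1
x=40: ŷ = -4 + 2·40 = 76; r = 75 − 76 = -1
x=45: ŷ = -4 + 2·45 = 86; r = 87 − 86 = 1
x=50: ŷ = -4 + 2·50 = 96; r = 98 − 96 = 2
x=55: ŷ = -4 + 2·55 = 106; r = 108 − 106 = 2
x=60: ŷ = -4 + 2·60 = 116; r = 113 − 116 = -3
x=65: ŷ = -4 + 2·65 = 126; r = 126 − 126 = 0
|r| > 2.5: x=60 (|r|=3) → 1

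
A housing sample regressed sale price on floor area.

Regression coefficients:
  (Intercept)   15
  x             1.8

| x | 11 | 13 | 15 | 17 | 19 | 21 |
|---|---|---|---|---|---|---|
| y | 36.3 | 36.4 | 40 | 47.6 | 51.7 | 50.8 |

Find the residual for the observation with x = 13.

ŷ = 15 + 1.8·13 = 38.4
e = 36.4 − 38.4 = -2

e = -2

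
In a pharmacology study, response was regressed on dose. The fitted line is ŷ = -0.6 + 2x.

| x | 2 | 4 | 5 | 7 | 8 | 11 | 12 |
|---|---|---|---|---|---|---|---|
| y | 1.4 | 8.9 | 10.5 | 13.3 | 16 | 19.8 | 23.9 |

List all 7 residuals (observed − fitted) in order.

-2, 1.5, 1.1, -0.1, 0.6, -1.6, 0.5

x=2: ŷ = -0.6 + 2·2 = 3.4; r = 1.4 − 3.4 = -2
x=4: ŷ = -0.6 + 2·4 = 7.4; r = 8.9 − 7.4 = 1.5
x=5: ŷ = -0.6 + 2·5 = 9.4; r = 10.5 − 9.4 = 1.1
x=7: ŷ = -0.6 + 2·7 = 13.4; r = 13.3 − 13.4 = -0.1
x=8: ŷ = -0.6 + 2·8 = 15.4; r = 16 − 15.4 = 0.6
x=11: ŷ = -0.6 + 2·11 = 21.4; r = 19.8 − 21.4 = -1.6
x=12: ŷ = -0.6 + 2·12 = 23.4; r = 23.9 − 23.4 = 0.5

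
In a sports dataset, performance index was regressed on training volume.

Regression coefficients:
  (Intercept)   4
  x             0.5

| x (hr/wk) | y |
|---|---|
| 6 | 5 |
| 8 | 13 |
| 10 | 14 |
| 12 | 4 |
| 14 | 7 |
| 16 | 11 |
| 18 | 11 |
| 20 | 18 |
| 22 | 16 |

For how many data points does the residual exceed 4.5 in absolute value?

3

x=6: ŷ = 4 + 0.5·6 = 7; r = 5 − 7 = -2
x=8: ŷ = 4 + 0.5·8 = 8; r = 13 − 8 = 5
x=10: ŷ = 4 + 0.5·10 = 9; r = 14 − 9 = 5
x=12: ŷ = 4 + 0.5·12 = 10; r = 4 − 10 = -6
x=14: ŷ = 4 + 0.5·14 = 11; r = 7 − 11 = -4
x=16: ŷ = 4 + 0.5·16 = 12; r = 11 − 12 = -1
x=18: ŷ = 4 + 0.5·18 = 13; r = 11 − 13 = -2
x=20: ŷ = 4 + 0.5·20 = 14; r = 18 − 14 = 4
x=22: ŷ = 4 + 0.5·22 = 15; r = 16 − 15 = 1
|r| > 4.5: x=8 (|r|=5), x=10 (|r|=5), x=12 (|r|=6) → 3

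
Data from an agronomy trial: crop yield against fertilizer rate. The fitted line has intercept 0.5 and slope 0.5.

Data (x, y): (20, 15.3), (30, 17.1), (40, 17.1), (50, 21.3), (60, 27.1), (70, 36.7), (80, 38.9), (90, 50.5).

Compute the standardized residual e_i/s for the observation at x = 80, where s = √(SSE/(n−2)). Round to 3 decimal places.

x=20: ŷ = 0.5 + 0.5·20 = 10.5; e = 15.3 − 10.5 = 4.8
x=30: ŷ = 0.5 + 0.5·30 = 15.5; e = 17.1 − 15.5 = 1.6
x=40: ŷ = 0.5 + 0.5·40 = 20.5; e = 17.1 − 20.5 = -3.4
x=50: ŷ = 0.5 + 0.5·50 = 25.5; e = 21.3 − 25.5 = -4.2
x=60: ŷ = 0.5 + 0.5·60 = 30.5; e = 27.1 − 30.5 = -3.4
x=70: ŷ = 0.5 + 0.5·70 = 35.5; e = 36.7 − 35.5 = 1.2
x=80: ŷ = 0.5 + 0.5·80 = 40.5; e = 38.9 − 40.5 = -1.6
x=90: ŷ = 0.5 + 0.5·90 = 45.5; e = 50.5 − 45.5 = 5
SSE = 23.04 + 2.56 + 11.56 + 17.64 + 11.56 + 1.44 + 2.56 + 25 = 95.36
s = √(95.36/6) = 3.98664
e/s = -1.6 / 3.98664 = -0.401

-0.401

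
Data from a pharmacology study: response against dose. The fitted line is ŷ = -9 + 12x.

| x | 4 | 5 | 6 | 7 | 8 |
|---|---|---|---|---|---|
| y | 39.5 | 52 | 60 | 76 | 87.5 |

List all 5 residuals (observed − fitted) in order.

0.5, 1, -3, 1, 0.5

x=4: ŷ = -9 + 12·4 = 39; r = 39.5 − 39 = 0.5
x=5: ŷ = -9 + 12·5 = 51; r = 52 − 51 = 1
x=6: ŷ = -9 + 12·6 = 63; r = 60 − 63 = -3
x=7: ŷ = -9 + 12·7 = 75; r = 76 − 75 = 1
x=8: ŷ = -9 + 12·8 = 87; r = 87.5 − 87 = 0.5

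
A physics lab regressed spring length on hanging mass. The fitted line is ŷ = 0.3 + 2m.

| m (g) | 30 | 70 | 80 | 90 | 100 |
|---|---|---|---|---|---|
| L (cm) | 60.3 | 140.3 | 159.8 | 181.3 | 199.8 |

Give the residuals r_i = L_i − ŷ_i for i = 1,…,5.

m=30: ŷ = 0.3 + 2·30 = 60.3; r = 60.3 − 60.3 = 0
m=70: ŷ = 0.3 + 2·70 = 140.3; r = 140.3 − 140.3 = 0
m=80: ŷ = 0.3 + 2·80 = 160.3; r = 159.8 − 160.3 = -0.5
m=90: ŷ = 0.3 + 2·90 = 180.3; r = 181.3 − 180.3 = 1
m=100: ŷ = 0.3 + 2·100 = 200.3; r = 199.8 − 200.3 = -0.5

0, 0, -0.5, 1, -0.5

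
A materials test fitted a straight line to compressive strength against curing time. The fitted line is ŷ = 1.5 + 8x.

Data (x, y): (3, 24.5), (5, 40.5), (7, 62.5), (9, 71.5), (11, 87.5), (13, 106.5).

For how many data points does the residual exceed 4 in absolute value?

1

x=3: ŷ = 1.5 + 8·3 = 25.5; r = 24.5 − 25.5 = -1
x=5: ŷ = 1.5 + 8·5 = 41.5; r = 40.5 − 41.5 = -1
x=7: ŷ = 1.5 + 8·7 = 57.5; r = 62.5 − 57.5 = 5
x=9: ŷ = 1.5 + 8·9 = 73.5; r = 71.5 − 73.5 = -2
x=11: ŷ = 1.5 + 8·11 = 89.5; r = 87.5 − 89.5 = -2
x=13: ŷ = 1.5 + 8·13 = 105.5; r = 106.5 − 105.5 = 1
|r| > 4: x=7 (|r|=5) → 1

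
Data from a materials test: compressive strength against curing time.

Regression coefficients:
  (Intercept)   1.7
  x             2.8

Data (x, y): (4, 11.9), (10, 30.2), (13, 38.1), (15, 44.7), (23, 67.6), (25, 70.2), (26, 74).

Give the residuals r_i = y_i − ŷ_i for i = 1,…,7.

-1, 0.5, 0, 1, 1.5, -1.5, -0.5

x=4: ŷ = 1.7 + 2.8·4 = 12.9; r = 11.9 − 12.9 = -1
x=10: ŷ = 1.7 + 2.8·10 = 29.7; r = 30.2 − 29.7 = 0.5
x=13: ŷ = 1.7 + 2.8·13 = 38.1; r = 38.1 − 38.1 = 0
x=15: ŷ = 1.7 + 2.8·15 = 43.7; r = 44.7 − 43.7 = 1
x=23: ŷ = 1.7 + 2.8·23 = 66.1; r = 67.6 − 66.1 = 1.5
x=25: ŷ = 1.7 + 2.8·25 = 71.7; r = 70.2 − 71.7 = -1.5
x=26: ŷ = 1.7 + 2.8·26 = 74.5; r = 74 − 74.5 = -0.5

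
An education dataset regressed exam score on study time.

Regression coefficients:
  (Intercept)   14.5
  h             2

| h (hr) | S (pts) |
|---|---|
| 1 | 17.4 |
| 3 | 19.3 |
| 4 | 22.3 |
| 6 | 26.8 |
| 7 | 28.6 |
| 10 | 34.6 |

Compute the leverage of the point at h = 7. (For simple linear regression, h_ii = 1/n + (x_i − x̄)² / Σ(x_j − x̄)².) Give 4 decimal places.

h̄ = (1 + 3 + 4 + 6 + 7 + 10)/6 = 5.16667
Σ(h − h̄)² = 17.3611 + 4.69444 + 1.36111 + 0.694444 + 3.36111 + 23.3611 = 50.8333
h = 1/6 + (1.83333)²/50.8333 = 0.166667 + 0.0661202 = 0.2328

h = 0.2328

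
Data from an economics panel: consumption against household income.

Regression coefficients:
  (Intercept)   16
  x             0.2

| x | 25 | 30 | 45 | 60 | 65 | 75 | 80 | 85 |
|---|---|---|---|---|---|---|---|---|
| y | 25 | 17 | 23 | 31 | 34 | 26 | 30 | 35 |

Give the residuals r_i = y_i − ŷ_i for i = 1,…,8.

x=25: ŷ = 16 + 0.2·25 = 21; r = 25 − 21 = 4
x=30: ŷ = 16 + 0.2·30 = 22; r = 17 − 22 = -5
x=45: ŷ = 16 + 0.2·45 = 25; r = 23 − 25 = -2
x=60: ŷ = 16 + 0.2·60 = 28; r = 31 − 28 = 3
x=65: ŷ = 16 + 0.2·65 = 29; r = 34 − 29 = 5
x=75: ŷ = 16 + 0.2·75 = 31; r = 26 − 31 = -5
x=80: ŷ = 16 + 0.2·80 = 32; r = 30 − 32 = -2
x=85: ŷ = 16 + 0.2·85 = 33; r = 35 − 33 = 2

4, -5, -2, 3, 5, -5, -2, 2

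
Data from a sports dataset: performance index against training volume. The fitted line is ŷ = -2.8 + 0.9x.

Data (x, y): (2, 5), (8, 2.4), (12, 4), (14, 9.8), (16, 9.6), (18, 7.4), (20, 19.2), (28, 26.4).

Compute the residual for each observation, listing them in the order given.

6, -2, -4, 0, -2, -6, 4, 4

x=2: ŷ = -2.8 + 0.9·2 = -1; e = 5 − (-1) = 6
x=8: ŷ = -2.8 + 0.9·8 = 4.4; e = 2.4 − 4.4 = -2
x=12: ŷ = -2.8 + 0.9·12 = 8; e = 4 − 8 = -4
x=14: ŷ = -2.8 + 0.9·14 = 9.8; e = 9.8 − 9.8 = 0
x=16: ŷ = -2.8 + 0.9·16 = 11.6; e = 9.6 − 11.6 = -2
x=18: ŷ = -2.8 + 0.9·18 = 13.4; e = 7.4 − 13.4 = -6
x=20: ŷ = -2.8 + 0.9·20 = 15.2; e = 19.2 − 15.2 = 4
x=28: ŷ = -2.8 + 0.9·28 = 22.4; e = 26.4 − 22.4 = 4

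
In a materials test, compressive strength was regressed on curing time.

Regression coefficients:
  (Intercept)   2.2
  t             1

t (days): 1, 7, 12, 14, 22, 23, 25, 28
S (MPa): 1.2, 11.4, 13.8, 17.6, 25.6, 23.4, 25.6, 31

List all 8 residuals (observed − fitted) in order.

-2, 2.2, -0.4, 1.4, 1.4, -1.8, -1.6, 0.8

t=1: ŷ = 2.2 + 1 = 3.2; r = 1.2 − 3.2 = -2
t=7: ŷ = 2.2 + 7 = 9.2; r = 11.4 − 9.2 = 2.2
t=12: ŷ = 2.2 + 12 = 14.2; r = 13.8 − 14.2 = -0.4
t=14: ŷ = 2.2 + 14 = 16.2; r = 17.6 − 16.2 = 1.4
t=22: ŷ = 2.2 + 22 = 24.2; r = 25.6 − 24.2 = 1.4
t=23: ŷ = 2.2 + 23 = 25.2; r = 23.4 − 25.2 = -1.8
t=25: ŷ = 2.2 + 25 = 27.2; r = 25.6 − 27.2 = -1.6
t=28: ŷ = 2.2 + 28 = 30.2; r = 31 − 30.2 = 0.8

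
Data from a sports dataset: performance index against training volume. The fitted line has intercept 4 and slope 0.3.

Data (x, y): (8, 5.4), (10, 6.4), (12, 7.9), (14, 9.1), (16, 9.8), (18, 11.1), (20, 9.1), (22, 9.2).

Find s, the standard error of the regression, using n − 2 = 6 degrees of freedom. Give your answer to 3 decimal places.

s = 1.219

x=8: ŷ = 4 + 0.3·8 = 6.4; r = 5.4 − 6.4 = -1
x=10: ŷ = 4 + 0.3·10 = 7; r = 6.4 − 7 = -0.6
x=12: ŷ = 4 + 0.3·12 = 7.6; r = 7.9 − 7.6 = 0.3
x=14: ŷ = 4 + 0.3·14 = 8.2; r = 9.1 − 8.2 = 0.9
x=16: ŷ = 4 + 0.3·16 = 8.8; r = 9.8 − 8.8 = 1
x=18: ŷ = 4 + 0.3·18 = 9.4; r = 11.1 − 9.4 = 1.7
x=20: ŷ = 4 + 0.3·20 = 10; r = 9.1 − 10 = -0.9
x=22: ŷ = 4 + 0.3·22 = 10.6; r = 9.2 − 10.6 = -1.4
SSE = 1 + 0.36 + 0.09 + 0.81 + 1 + 2.89 + 0.81 + 1.96 = 8.92
s = √(8.92/6) = √1.48667 ≈ 1.219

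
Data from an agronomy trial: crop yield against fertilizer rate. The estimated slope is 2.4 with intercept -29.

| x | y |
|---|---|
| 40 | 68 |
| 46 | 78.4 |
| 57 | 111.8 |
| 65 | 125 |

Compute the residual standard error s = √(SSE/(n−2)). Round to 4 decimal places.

s = 3.8730

x=40: ŷ = -29 + 2.4·40 = 67; e = 68 − 67 = 1
x=46: ŷ = -29 + 2.4·46 = 81.4; e = 78.4 − 81.4 = -3
x=57: ŷ = -29 + 2.4·57 = 107.8; e = 111.8 − 107.8 = 4
x=65: ŷ = -29 + 2.4·65 = 127; e = 125 − 127 = -2
SSE = 1 + 9 + 16 + 4 = 30
s = √(30/2) = √15 ≈ 3.8730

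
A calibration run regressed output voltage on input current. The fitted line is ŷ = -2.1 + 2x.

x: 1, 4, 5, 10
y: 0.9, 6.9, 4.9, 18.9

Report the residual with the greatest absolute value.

x=1: ŷ = -2.1 + 2·1 = -0.1; e = 0.9 − (-0.1) = 1
x=4: ŷ = -2.1 + 2·4 = 5.9; e = 6.9 − 5.9 = 1
x=5: ŷ = -2.1 + 2·5 = 7.9; e = 4.9 − 7.9 = -3
x=10: ŷ = -2.1 + 2·10 = 17.9; e = 18.9 − 17.9 = 1
Largest |e| is 3 at x = 5, residual -3.

e = -3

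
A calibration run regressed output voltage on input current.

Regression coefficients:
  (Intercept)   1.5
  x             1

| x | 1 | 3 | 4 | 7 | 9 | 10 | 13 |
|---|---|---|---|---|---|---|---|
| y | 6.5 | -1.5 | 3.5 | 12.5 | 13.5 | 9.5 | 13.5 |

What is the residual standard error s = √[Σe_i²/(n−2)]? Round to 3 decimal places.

x=1: ŷ = 1.5 + 1 = 2.5; e = 6.5 − 2.5 = 4
x=3: ŷ = 1.5 + 3 = 4.5; e = -1.5 − 4.5 = -6
x=4: ŷ = 1.5 + 4 = 5.5; e = 3.5 − 5.5 = -2
x=7: ŷ = 1.5 + 7 = 8.5; e = 12.5 − 8.5 = 4
x=9: ŷ = 1.5 + 9 = 10.5; e = 13.5 − 10.5 = 3
x=10: ŷ = 1.5 + 10 = 11.5; e = 9.5 − 11.5 = -2
x=13: ŷ = 1.5 + 13 = 14.5; e = 13.5 − 14.5 = -1
SSE = 16 + 36 + 4 + 16 + 9 + 4 + 1 = 86
s = √(86/5) = √17.2 ≈ 4.147

s = 4.147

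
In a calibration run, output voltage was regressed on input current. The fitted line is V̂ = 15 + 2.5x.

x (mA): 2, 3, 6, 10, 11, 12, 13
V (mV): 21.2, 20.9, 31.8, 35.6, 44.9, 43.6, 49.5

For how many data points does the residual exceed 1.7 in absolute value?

4

x=2: V̂ = 15 + 2.5·2 = 20; e = 21.2 − 20 = 1.2
x=3: V̂ = 15 + 2.5·3 = 22.5; e = 20.9 − 22.5 = -1.6
x=6: V̂ = 15 + 2.5·6 = 30; e = 31.8 − 30 = 1.8
x=10: V̂ = 15 + 2.5·10 = 40; e = 35.6 − 40 = -4.4
x=11: V̂ = 15 + 2.5·11 = 42.5; e = 44.9 − 42.5 = 2.4
x=12: V̂ = 15 + 2.5·12 = 45; e = 43.6 − 45 = -1.4
x=13: V̂ = 15 + 2.5·13 = 47.5; e = 49.5 − 47.5 = 2
|e| > 1.7: x=6 (|e|=1.8), x=10 (|e|=4.4), x=11 (|e|=2.4), x=13 (|e|=2) → 4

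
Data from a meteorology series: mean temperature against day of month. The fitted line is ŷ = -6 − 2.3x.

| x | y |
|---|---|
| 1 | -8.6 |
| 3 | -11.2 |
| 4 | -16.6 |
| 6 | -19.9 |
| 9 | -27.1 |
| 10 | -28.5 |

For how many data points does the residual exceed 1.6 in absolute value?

1

x=1: ŷ = -6 − 2.3·1 = -8.3; e = -8.6 − (-8.3) = -0.3
x=3: ŷ = -6 − 2.3·3 = -12.9; e = -11.2 − (-12.9) = 1.7
x=4: ŷ = -6 − 2.3·4 = -15.2; e = -16.6 − (-15.2) = -1.4
x=6: ŷ = -6 − 2.3·6 = -19.8; e = -19.9 − (-19.8) = -0.1
x=9: ŷ = -6 − 2.3·9 = -26.7; e = -27.1 − (-26.7) = -0.4
x=10: ŷ = -6 − 2.3·10 = -29; e = -28.5 − (-29) = 0.5
|e| > 1.6: x=3 (|e|=1.7) → 1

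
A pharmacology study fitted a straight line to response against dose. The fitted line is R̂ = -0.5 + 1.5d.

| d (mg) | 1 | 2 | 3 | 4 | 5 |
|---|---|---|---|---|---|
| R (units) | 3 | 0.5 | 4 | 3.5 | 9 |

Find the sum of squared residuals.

d=1: R̂ = -0.5 + 1.5·1 = 1; e = 3 − 1 = 2
d=2: R̂ = -0.5 + 1.5·2 = 2.5; e = 0.5 − 2.5 = -2
d=3: R̂ = -0.5 + 1.5·3 = 4; e = 4 − 4 = 0
d=4: R̂ = -0.5 + 1.5·4 = 5.5; e = 3.5 − 5.5 = -2
d=5: R̂ = -0.5 + 1.5·5 = 7; e = 9 − 7 = 2
SSE = 4 + 4 + 0 + 4 + 4 = 16

SSE = 16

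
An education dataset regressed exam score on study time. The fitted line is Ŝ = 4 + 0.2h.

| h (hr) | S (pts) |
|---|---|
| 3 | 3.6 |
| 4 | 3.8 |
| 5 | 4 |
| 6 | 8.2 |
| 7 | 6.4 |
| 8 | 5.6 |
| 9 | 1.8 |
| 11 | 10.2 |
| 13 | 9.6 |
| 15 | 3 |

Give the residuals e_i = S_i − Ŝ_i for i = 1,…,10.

h=3: Ŝ = 4 + 0.2·3 = 4.6; e = 3.6 − 4.6 = -1
h=4: Ŝ = 4 + 0.2·4 = 4.8; e = 3.8 − 4.8 = -1
h=5: Ŝ = 4 + 0.2·5 = 5; e = 4 − 5 = -1
h=6: Ŝ = 4 + 0.2·6 = 5.2; e = 8.2 − 5.2 = 3
h=7: Ŝ = 4 + 0.2·7 = 5.4; e = 6.4 − 5.4 = 1
h=8: Ŝ = 4 + 0.2·8 = 5.6; e = 5.6 − 5.6 = 0
h=9: Ŝ = 4 + 0.2·9 = 5.8; e = 1.8 − 5.8 = -4
h=11: Ŝ = 4 + 0.2·11 = 6.2; e = 10.2 − 6.2 = 4
h=13: Ŝ = 4 + 0.2·13 = 6.6; e = 9.6 − 6.6 = 3
h=15: Ŝ = 4 + 0.2·15 = 7; e = 3 − 7 = -4

-1, -1, -1, 3, 1, 0, -4, 4, 3, -4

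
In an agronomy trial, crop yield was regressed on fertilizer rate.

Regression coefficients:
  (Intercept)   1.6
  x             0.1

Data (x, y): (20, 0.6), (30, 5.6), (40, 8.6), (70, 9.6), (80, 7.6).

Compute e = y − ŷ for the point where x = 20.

e = -3

ŷ = 1.6 + 0.1·20 = 3.6
e = 0.6 − 3.6 = -3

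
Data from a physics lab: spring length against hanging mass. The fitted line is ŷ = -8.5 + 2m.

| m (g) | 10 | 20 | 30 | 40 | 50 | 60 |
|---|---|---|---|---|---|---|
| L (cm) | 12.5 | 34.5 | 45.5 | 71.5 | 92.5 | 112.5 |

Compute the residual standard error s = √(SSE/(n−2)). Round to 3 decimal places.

m=10: ŷ = -8.5 + 2·10 = 11.5; e = 12.5 − 11.5 = 1
m=20: ŷ = -8.5 + 2·20 = 31.5; e = 34.5 − 31.5 = 3
m=30: ŷ = -8.5 + 2·30 = 51.5; e = 45.5 − 51.5 = -6
m=40: ŷ = -8.5 + 2·40 = 71.5; e = 71.5 − 71.5 = 0
m=50: ŷ = -8.5 + 2·50 = 91.5; e = 92.5 − 91.5 = 1
m=60: ŷ = -8.5 + 2·60 = 111.5; e = 112.5 − 111.5 = 1
SSE = 1 + 9 + 36 + 0 + 1 + 1 = 48
s = √(48/4) = √12 ≈ 3.464

s = 3.464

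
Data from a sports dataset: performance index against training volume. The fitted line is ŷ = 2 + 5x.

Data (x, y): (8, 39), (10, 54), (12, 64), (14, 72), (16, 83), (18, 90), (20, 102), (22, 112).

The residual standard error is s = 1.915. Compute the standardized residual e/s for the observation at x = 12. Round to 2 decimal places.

ŷ = 2 + 5·12 = 62
e = 64 − 62 = 2
e/s = 2 / 1.915 = 1.04

1.04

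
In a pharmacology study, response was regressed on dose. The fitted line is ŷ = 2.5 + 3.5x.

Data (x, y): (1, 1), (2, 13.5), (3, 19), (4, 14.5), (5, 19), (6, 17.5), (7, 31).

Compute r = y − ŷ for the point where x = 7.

ŷ = 2.5 + 3.5·7 = 27
r = 31 − 27 = 4

r = 4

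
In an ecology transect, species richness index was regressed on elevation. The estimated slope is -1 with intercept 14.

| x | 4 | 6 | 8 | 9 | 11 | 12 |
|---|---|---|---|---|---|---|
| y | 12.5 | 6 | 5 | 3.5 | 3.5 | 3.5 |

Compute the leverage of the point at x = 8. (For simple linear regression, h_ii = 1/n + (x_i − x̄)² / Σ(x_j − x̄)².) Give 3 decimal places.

h = 0.169

x̄ = (4 + 6 + 8 + 9 + 11 + 12)/6 = 8.33333
Σ(x − x̄)² = 18.7778 + 5.44444 + 0.111111 + 0.444444 + 7.11111 + 13.4444 = 45.3333
h = 1/6 + (-0.333333)²/45.3333 = 0.166667 + 0.00245098 = 0.169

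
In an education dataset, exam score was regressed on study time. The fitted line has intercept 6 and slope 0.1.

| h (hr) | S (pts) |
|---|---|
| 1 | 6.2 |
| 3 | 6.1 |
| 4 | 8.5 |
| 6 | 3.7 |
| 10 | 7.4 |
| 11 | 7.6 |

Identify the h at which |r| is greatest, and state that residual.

h = 6, r = -2.9

h=1: ŷ = 6 + 0.1·1 = 6.1; r = 6.2 − 6.1 = 0.1
h=3: ŷ = 6 + 0.1·3 = 6.3; r = 6.1 − 6.3 = -0.2
h=4: ŷ = 6 + 0.1·4 = 6.4; r = 8.5 − 6.4 = 2.1
h=6: ŷ = 6 + 0.1·6 = 6.6; r = 3.7 − 6.6 = -2.9
h=10: ŷ = 6 + 0.1·10 = 7; r = 7.4 − 7 = 0.4
h=11: ŷ = 6 + 0.1·11 = 7.1; r = 7.6 − 7.1 = 0.5
Largest |r| is 2.9 at h = 6, residual -2.9.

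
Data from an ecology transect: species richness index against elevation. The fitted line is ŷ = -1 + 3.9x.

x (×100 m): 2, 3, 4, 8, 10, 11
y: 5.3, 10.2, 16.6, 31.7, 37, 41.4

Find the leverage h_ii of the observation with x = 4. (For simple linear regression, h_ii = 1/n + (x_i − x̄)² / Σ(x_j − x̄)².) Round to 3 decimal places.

x̄ = (2 + 3 + 4 + 8 + 10 + 11)/6 = 6.33333
Σ(x − x̄)² = 18.7778 + 11.1111 + 5.44444 + 2.77778 + 13.4444 + 21.7778 = 73.3333
h = 1/6 + (-2.33333)²/73.3333 = 0.166667 + 0.0742424 = 0.241

h = 0.241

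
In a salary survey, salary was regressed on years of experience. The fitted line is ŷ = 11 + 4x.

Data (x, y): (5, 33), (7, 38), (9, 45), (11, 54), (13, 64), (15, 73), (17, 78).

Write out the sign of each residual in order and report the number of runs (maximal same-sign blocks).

x=5: ŷ = 11 + 4·5 = 31; e = 33 − 31 = 2
x=7: ŷ = 11 + 4·7 = 39; e = 38 − 39 = -1
x=9: ŷ = 11 + 4·9 = 47; e = 45 − 47 = -2
x=11: ŷ = 11 + 4·11 = 55; e = 54 − 55 = -1
x=13: ŷ = 11 + 4·13 = 63; e = 64 − 63 = 1
x=15: ŷ = 11 + 4·15 = 71; e = 73 − 71 = 2
x=17: ŷ = 11 + 4·17 = 79; e = 78 − 79 = -1
Signs: + − − − + + −
Runs: +×1, −×3, +×2, −×1 → 4

4 runs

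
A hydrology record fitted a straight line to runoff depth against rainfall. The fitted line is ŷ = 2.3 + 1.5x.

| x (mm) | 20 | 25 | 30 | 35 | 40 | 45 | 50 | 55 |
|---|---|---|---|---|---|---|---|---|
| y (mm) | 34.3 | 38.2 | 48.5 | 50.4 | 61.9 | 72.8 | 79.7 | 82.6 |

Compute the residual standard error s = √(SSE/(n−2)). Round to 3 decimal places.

s = 2.802

x=20: ŷ = 2.3 + 1.5·20 = 32.3; r = 34.3 − 32.3 = 2
x=25: ŷ = 2.3 + 1.5·25 = 39.8; r = 38.2 − 39.8 = -1.6
x=30: ŷ = 2.3 + 1.5·30 = 47.3; r = 48.5 − 47.3 = 1.2
x=35: ŷ = 2.3 + 1.5·35 = 54.8; r = 50.4 − 54.8 = -4.4
x=40: ŷ = 2.3 + 1.5·40 = 62.3; r = 61.9 − 62.3 = -0.4
x=45: ŷ = 2.3 + 1.5·45 = 69.8; r = 72.8 − 69.8 = 3
x=50: ŷ = 2.3 + 1.5·50 = 77.3; r = 79.7 − 77.3 = 2.4
x=55: ŷ = 2.3 + 1.5·55 = 84.8; r = 82.6 − 84.8 = -2.2
SSE = 4 + 2.56 + 1.44 + 19.36 + 0.16 + 9 + 5.76 + 4.84 = 47.12
s = √(47.12/6) = √7.85333 ≈ 2.802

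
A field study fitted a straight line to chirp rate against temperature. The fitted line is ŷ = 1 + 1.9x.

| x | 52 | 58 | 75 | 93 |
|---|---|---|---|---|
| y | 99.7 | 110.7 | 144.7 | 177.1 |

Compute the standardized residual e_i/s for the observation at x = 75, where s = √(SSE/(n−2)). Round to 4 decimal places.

1.1824

x=52: ŷ = 1 + 1.9·52 = 99.8; e = 99.7 − 99.8 = -0.1
x=58: ŷ = 1 + 1.9·58 = 111.2; e = 110.7 − 111.2 = -0.5
x=75: ŷ = 1 + 1.9·75 = 143.5; e = 144.7 − 143.5 = 1.2
x=93: ŷ = 1 + 1.9·93 = 177.7; e = 177.1 − 177.7 = -0.6
SSE = 0.01 + 0.25 + 1.44 + 0.36 = 2.06
s = √(2.06/2) = 1.01489
e/s = 1.2 / 1.01489 = 1.1824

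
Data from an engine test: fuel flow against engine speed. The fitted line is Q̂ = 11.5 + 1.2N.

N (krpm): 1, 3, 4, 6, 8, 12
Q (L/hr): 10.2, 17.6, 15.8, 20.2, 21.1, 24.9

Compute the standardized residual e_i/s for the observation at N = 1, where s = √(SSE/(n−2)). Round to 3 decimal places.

-1.250

N=1: Q̂ = 11.5 + 1.2·1 = 12.7; e = 10.2 − 12.7 = -2.5
N=3: Q̂ = 11.5 + 1.2·3 = 15.1; e = 17.6 − 15.1 = 2.5
N=4: Q̂ = 11.5 + 1.2·4 = 16.3; e = 15.8 − 16.3 = -0.5
N=6: Q̂ = 11.5 + 1.2·6 = 18.7; e = 20.2 − 18.7 = 1.5
N=8: Q̂ = 11.5 + 1.2·8 = 21.1; e = 21.1 − 21.1 = 0
N=12: Q̂ = 11.5 + 1.2·12 = 25.9; e = 24.9 − 25.9 = -1
SSE = 6.25 + 6.25 + 0.25 + 2.25 + 0 + 1 = 16
s = √(16/4) = 2
e/s = -2.5 / 2 = -1.250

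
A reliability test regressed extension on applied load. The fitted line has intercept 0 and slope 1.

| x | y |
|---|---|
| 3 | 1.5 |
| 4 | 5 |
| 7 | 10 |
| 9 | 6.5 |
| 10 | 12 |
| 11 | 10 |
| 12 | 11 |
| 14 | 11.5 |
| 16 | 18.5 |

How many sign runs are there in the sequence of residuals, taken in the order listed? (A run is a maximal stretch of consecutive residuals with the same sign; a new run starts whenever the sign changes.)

6 runs

x=3: ŷ = 3 = 3; r = 1.5 − 3 = -1.5
x=4: ŷ = 4 = 4; r = 5 − 4 = 1
x=7: ŷ = 7 = 7; r = 10 − 7 = 3
x=9: ŷ = 9 = 9; r = 6.5 − 9 = -2.5
x=10: ŷ = 10 = 10; r = 12 − 10 = 2
x=11: ŷ = 11 = 11; r = 10 − 11 = -1
x=12: ŷ = 12 = 12; r = 11 − 12 = -1
x=14: ŷ = 14 = 14; r = 11.5 − 14 = -2.5
x=16: ŷ = 16 = 16; r = 18.5 − 16 = 2.5
Signs: − + + − + − − − +
Runs: −×1, +×2, −×1, +×1, −×3, +×1 → 6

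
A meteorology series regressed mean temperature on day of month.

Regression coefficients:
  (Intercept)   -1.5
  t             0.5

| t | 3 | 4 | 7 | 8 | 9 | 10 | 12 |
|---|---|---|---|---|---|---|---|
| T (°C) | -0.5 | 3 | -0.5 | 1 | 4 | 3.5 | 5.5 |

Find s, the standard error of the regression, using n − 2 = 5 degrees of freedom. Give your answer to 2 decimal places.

t=3: ŷ = -1.5 + 0.5·3 = 0; e = -0.5 − 0 = -0.5
t=4: ŷ = -1.5 + 0.5·4 = 0.5; e = 3 − 0.5 = 2.5
t=7: ŷ = -1.5 + 0.5·7 = 2; e = -0.5 − 2 = -2.5
t=8: ŷ = -1.5 + 0.5·8 = 2.5; e = 1 − 2.5 = -1.5
t=9: ŷ = -1.5 + 0.5·9 = 3; e = 4 − 3 = 1
t=10: ŷ = -1.5 + 0.5·10 = 3.5; e = 3.5 − 3.5 = 0
t=12: ŷ = -1.5 + 0.5·12 = 4.5; e = 5.5 − 4.5 = 1
SSE = 0.25 + 6.25 + 6.25 + 2.25 + 1 + 0 + 1 = 17
s = √(17/5) = √3.4 ≈ 1.84

s = 1.84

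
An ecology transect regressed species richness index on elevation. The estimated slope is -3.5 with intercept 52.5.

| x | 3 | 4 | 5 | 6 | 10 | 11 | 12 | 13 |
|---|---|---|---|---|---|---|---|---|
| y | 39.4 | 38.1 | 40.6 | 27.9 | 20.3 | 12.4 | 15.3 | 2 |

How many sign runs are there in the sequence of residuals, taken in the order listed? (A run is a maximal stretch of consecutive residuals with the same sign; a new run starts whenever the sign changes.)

x=3: ŷ = 52.5 − 3.5·3 = 42; e = 39.4 − 42 = -2.6
x=4: ŷ = 52.5 − 3.5·4 = 38.5; e = 38.1 − 38.5 = -0.4
x=5: ŷ = 52.5 − 3.5·5 = 35; e = 40.6 − 35 = 5.6
x=6: ŷ = 52.5 − 3.5·6 = 31.5; e = 27.9 − 31.5 = -3.6
x=10: ŷ = 52.5 − 3.5·10 = 17.5; e = 20.3 − 17.5 = 2.8
x=11: ŷ = 52.5 − 3.5·11 = 14; e = 12.4 − 14 = -1.6
x=12: ŷ = 52.5 − 3.5·12 = 10.5; e = 15.3 − 10.5 = 4.8
x=13: ŷ = 52.5 − 3.5·13 = 7; e = 2 − 7 = -5
Signs: − − + − + − + −
Runs: −×2, +×1, −×1, +×1, −×1, +×1, −×1 → 7

7 runs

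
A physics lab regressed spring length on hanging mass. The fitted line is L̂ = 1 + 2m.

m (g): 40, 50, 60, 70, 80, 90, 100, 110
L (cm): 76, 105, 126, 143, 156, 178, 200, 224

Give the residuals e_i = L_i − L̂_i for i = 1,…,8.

m=40: L̂ = 1 + 2·40 = 81; e = 76 − 81 = -5
m=50: L̂ = 1 + 2·50 = 101; e = 105 − 101 = 4
m=60: L̂ = 1 + 2·60 = 121; e = 126 − 121 = 5
m=70: L̂ = 1 + 2·70 = 141; e = 143 − 141 = 2
m=80: L̂ = 1 + 2·80 = 161; e = 156 − 161 = -5
m=90: L̂ = 1 + 2·90 = 181; e = 178 − 181 = -3
m=100: L̂ = 1 + 2·100 = 201; e = 200 − 201 = -1
m=110: L̂ = 1 + 2·110 = 221; e = 224 − 221 = 3

-5, 4, 5, 2, -5, -3, -1, 3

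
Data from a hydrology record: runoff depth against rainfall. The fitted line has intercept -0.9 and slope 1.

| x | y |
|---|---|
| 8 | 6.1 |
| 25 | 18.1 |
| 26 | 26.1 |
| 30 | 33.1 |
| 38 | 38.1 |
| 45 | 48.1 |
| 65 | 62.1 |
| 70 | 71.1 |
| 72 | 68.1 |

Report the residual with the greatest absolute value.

e = -6

x=8: ŷ = -0.9 + 8 = 7.1; e = 6.1 − 7.1 = -1
x=25: ŷ = -0.9 + 25 = 24.1; e = 18.1 − 24.1 = -6
x=26: ŷ = -0.9 + 26 = 25.1; e = 26.1 − 25.1 = 1
x=30: ŷ = -0.9 + 30 = 29.1; e = 33.1 − 29.1 = 4
x=38: ŷ = -0.9 + 38 = 37.1; e = 38.1 − 37.1 = 1
x=45: ŷ = -0.9 + 45 = 44.1; e = 48.1 − 44.1 = 4
x=65: ŷ = -0.9 + 65 = 64.1; e = 62.1 − 64.1 = -2
x=70: ŷ = -0.9 + 70 = 69.1; e = 71.1 − 69.1 = 2
x=72: ŷ = -0.9 + 72 = 71.1; e = 68.1 − 71.1 = -3
Largest |e| is 6 at x = 25, residual -6.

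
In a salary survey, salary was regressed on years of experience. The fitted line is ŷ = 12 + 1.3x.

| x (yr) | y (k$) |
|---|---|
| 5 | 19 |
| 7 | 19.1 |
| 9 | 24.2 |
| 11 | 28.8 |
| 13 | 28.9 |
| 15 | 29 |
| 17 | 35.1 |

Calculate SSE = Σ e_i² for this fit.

x=5: ŷ = 12 + 1.3·5 = 18.5; e = 19 − 18.5 = 0.5
x=7: ŷ = 12 + 1.3·7 = 21.1; e = 19.1 − 21.1 = -2
x=9: ŷ = 12 + 1.3·9 = 23.7; e = 24.2 − 23.7 = 0.5
x=11: ŷ = 12 + 1.3·11 = 26.3; e = 28.8 − 26.3 = 2.5
x=13: ŷ = 12 + 1.3·13 = 28.9; e = 28.9 − 28.9 = 0
x=15: ŷ = 12 + 1.3·15 = 31.5; e = 29 − 31.5 = -2.5
x=17: ŷ = 12 + 1.3·17 = 34.1; e = 35.1 − 34.1 = 1
SSE = 0.25 + 4 + 0.25 + 6.25 + 0 + 6.25 + 1 = 18

SSE = 18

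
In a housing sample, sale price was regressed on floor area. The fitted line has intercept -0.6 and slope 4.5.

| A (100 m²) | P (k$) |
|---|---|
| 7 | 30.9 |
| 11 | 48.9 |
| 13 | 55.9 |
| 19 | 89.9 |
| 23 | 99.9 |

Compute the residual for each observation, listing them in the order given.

0, 0, -2, 5, -3

A=7: ŷ = -0.6 + 4.5·7 = 30.9; r = 30.9 − 30.9 = 0
A=11: ŷ = -0.6 + 4.5·11 = 48.9; r = 48.9 − 48.9 = 0
A=13: ŷ = -0.6 + 4.5·13 = 57.9; r = 55.9 − 57.9 = -2
A=19: ŷ = -0.6 + 4.5·19 = 84.9; r = 89.9 − 84.9 = 5
A=23: ŷ = -0.6 + 4.5·23 = 102.9; r = 99.9 − 102.9 = -3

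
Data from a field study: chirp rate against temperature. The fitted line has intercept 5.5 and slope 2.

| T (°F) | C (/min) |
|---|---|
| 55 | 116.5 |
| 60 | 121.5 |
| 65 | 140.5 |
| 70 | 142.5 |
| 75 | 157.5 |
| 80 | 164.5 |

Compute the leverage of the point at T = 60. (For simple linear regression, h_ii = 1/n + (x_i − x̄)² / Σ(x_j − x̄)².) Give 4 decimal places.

h = 0.2952

T̄ = (55 + 60 + 65 + 70 + 75 + 80)/6 = 67.5
Σ(T − T̄)² = 156.25 + 56.25 + 6.25 + 6.25 + 56.25 + 156.25 = 437.5
h = 1/6 + (-7.5)²/437.5 = 0.166667 + 0.128571 = 0.2952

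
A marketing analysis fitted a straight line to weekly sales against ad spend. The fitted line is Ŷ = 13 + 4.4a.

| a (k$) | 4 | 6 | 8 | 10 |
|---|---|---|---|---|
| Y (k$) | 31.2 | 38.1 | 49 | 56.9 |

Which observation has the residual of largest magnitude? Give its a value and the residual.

a = 6, e = -1.3

a=4: Ŷ = 13 + 4.4·4 = 30.6; e = 31.2 − 30.6 = 0.6
a=6: Ŷ = 13 + 4.4·6 = 39.4; e = 38.1 − 39.4 = -1.3
a=8: Ŷ = 13 + 4.4·8 = 48.2; e = 49 − 48.2 = 0.8
a=10: Ŷ = 13 + 4.4·10 = 57; e = 56.9 − 57 = -0.1
Largest |e| is 1.3 at a = 6, residual -1.3.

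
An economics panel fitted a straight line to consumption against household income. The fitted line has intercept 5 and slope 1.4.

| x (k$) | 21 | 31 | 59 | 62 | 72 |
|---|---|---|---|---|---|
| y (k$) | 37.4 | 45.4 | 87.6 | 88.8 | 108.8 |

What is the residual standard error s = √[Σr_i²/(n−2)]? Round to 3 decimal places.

x=21: ŷ = 5 + 1.4·21 = 34.4; r = 37.4 − 34.4 = 3
x=31: ŷ = 5 + 1.4·31 = 48.4; r = 45.4 − 48.4 = -3
x=59: ŷ = 5 + 1.4·59 = 87.6; r = 87.6 − 87.6 = 0
x=62: ŷ = 5 + 1.4·62 = 91.8; r = 88.8 − 91.8 = -3
x=72: ŷ = 5 + 1.4·72 = 105.8; r = 108.8 − 105.8 = 3
SSE = 9 + 9 + 0 + 9 + 9 = 36
s = √(36/3) = √12 ≈ 3.464

s = 3.464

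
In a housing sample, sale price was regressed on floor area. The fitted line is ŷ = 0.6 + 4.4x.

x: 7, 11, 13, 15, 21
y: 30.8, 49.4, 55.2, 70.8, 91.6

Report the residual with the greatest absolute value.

x=7: ŷ = 0.6 + 4.4·7 = 31.4; r = 30.8 − 31.4 = -0.6
x=11: ŷ = 0.6 + 4.4·11 = 49; r = 49.4 − 49 = 0.4
x=13: ŷ = 0.6 + 4.4·13 = 57.8; r = 55.2 − 57.8 = -2.6
x=15: ŷ = 0.6 + 4.4·15 = 66.6; r = 70.8 − 66.6 = 4.2
x=21: ŷ = 0.6 + 4.4·21 = 93; r = 91.6 − 93 = -1.4
Largest |r| is 4.2 at x = 15, residual 4.2.

r = 4.2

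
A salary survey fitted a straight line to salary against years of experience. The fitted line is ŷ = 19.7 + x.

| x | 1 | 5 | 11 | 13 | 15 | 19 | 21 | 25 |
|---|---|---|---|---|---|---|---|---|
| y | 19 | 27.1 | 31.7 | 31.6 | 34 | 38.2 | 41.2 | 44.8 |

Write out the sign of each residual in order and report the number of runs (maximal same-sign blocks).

4 runs

x=1: ŷ = 19.7 + 1 = 20.7; e = 19 − 20.7 = -1.7
x=5: ŷ = 19.7 + 5 = 24.7; e = 27.1 − 24.7 = 2.4
x=11: ŷ = 19.7 + 11 = 30.7; e = 31.7 − 30.7 = 1
x=13: ŷ = 19.7 + 13 = 32.7; e = 31.6 − 32.7 = -1.1
x=15: ŷ = 19.7 + 15 = 34.7; e = 34 − 34.7 = -0.7
x=19: ŷ = 19.7 + 19 = 38.7; e = 38.2 − 38.7 = -0.5
x=21: ŷ = 19.7 + 21 = 40.7; e = 41.2 − 40.7 = 0.5
x=25: ŷ = 19.7 + 25 = 44.7; e = 44.8 − 44.7 = 0.1
Signs: − + + − − − + +
Runs: −×1, +×2, −×3, +×2 → 4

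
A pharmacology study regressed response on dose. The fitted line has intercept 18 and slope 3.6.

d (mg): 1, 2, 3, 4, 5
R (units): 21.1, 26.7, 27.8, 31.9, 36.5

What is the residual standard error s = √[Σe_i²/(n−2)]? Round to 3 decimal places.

d=1: R̂ = 18 + 3.6·1 = 21.6; e = 21.1 − 21.6 = -0.5
d=2: R̂ = 18 + 3.6·2 = 25.2; e = 26.7 − 25.2 = 1.5
d=3: R̂ = 18 + 3.6·3 = 28.8; e = 27.8 − 28.8 = -1
d=4: R̂ = 18 + 3.6·4 = 32.4; e = 31.9 − 32.4 = -0.5
d=5: R̂ = 18 + 3.6·5 = 36; e = 36.5 − 36 = 0.5
SSE = 0.25 + 2.25 + 1 + 0.25 + 0.25 = 4
s = √(4/3) = √1.33333 ≈ 1.155

s = 1.155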